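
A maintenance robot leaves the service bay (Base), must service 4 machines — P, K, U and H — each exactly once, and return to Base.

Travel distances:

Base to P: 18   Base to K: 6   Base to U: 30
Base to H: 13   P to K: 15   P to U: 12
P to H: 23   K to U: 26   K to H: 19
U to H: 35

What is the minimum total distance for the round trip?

Shortest round trip = 80.

With 4 stops there are 4!/2 = 12 distinct round trips (a route and its reverse cost the same).
Base - P - K - U - H - Base: 18+15+26+35+13 = 107
Base - P - K - H - U - Base: 18+15+19+35+30 = 117
Base - P - U - K - H - Base: 18+12+26+19+13 = 88
Base - P - U - H - K - Base: 18+12+35+19+6 = 90
Base - P - H - K - U - Base: 18+23+19+26+30 = 116
Base - P - H - U - K - Base: 18+23+35+26+6 = 108
Base - K - P - U - H - Base: 6+15+12+35+13 = 81
Base - K - P - H - U - Base: 6+15+23+35+30 = 109
Base - K - U - P - H - Base: 6+26+12+23+13 = 80
Base - K - H - P - U - Base: 6+19+23+12+30 = 90
Base - U - P - K - H - Base: 30+12+15+19+13 = 89
Base - U - K - P - H - Base: 30+26+15+23+13 = 107
The minimum is 80.
One optimal route: Base → K → U → P → H → Base (or its reverse).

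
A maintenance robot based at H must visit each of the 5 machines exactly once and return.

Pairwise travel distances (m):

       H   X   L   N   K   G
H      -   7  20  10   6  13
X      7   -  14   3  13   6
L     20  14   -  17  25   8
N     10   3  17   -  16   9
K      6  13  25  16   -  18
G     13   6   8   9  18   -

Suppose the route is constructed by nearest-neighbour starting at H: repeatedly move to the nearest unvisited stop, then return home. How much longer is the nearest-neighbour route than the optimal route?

The nearest-neighbour route is 1 m longer than optimal.

From H: K=6, X=7, N=10, G=13, L=20 → choose K (6).
From K: X=13, N=16, G=18, L=25 → choose X (13).
From X: N=3, G=6, L=14 → choose N (3).
From N: G=9, L=17 → choose G (9).
From G: L=8 → choose L (8).
NN route H → K → X → N → G → L → H costs 59.
Optimal: H → X → N → G → L → K → H costs 58 (by enumerating all 60 distinct tours).
Excess = 59 − 58 = 1.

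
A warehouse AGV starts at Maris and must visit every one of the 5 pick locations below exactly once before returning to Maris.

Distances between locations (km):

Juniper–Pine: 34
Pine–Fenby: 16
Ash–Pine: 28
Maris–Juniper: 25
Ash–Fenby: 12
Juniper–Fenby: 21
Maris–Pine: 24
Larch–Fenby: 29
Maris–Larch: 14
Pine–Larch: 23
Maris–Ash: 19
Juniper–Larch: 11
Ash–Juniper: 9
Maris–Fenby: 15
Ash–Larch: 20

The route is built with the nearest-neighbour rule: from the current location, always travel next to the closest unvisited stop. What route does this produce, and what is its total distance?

At Maris the remaining stops are Larch 14, Fenby 15, Ash 19, Pine 24, Juniper 25; go to Larch.
At Larch the remaining stops are Juniper 11, Ash 20, Pine 23, Fenby 29; go to Juniper.
At Juniper the remaining stops are Ash 9, Fenby 21, Pine 34; go to Ash.
At Ash the remaining stops are Fenby 12, Pine 28; go to Fenby.
At Fenby the remaining stops are Pine 16; go to Pine.
Return Pine→Maris: 24.
Total = 14 + 11 + 9 + 12 + 16 + 24 = 86.

Nearest-neighbour total = 86 km; route Maris → Larch → Juniper → Ash → Fenby → Pine → Maris.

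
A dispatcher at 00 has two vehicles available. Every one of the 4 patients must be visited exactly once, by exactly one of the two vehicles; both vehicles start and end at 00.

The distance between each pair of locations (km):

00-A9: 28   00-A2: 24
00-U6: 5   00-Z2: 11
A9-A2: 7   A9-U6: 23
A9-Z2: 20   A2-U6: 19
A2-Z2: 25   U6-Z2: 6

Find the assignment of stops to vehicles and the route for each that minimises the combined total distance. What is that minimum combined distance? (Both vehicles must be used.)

72 km — the smallest possible combined total.

Check every non-empty split of the stops between the two vehicles; for each half take its own optimal tour:
  {A9} + {A2, U6, Z2}: 56 + 60 = 116
  {A2} + {A9, U6, Z2}: 48 + 59 = 107
  {A9, A2} + {U6, Z2}: 59 + 22 = 81
  {U6} + {A9, A2, Z2}: 10 + 62 = 72
  {A9, U6} + {A2, Z2}: 56 + 60 = 116
  {A2, U6} + {A9, Z2}: 48 + 59 = 107
  … (7 splits in total)
Best: vehicle 1 00 → U6 → 00 = 10; vehicle 2 00 → A2 → A9 → Z2 → 00 = 62; combined 72.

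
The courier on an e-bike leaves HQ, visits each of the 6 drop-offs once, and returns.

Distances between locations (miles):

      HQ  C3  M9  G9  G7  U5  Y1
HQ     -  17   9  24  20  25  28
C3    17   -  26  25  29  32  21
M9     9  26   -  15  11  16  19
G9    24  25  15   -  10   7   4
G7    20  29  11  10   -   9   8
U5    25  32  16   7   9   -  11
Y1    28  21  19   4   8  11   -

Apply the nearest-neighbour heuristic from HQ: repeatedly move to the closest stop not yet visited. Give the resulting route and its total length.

At HQ the remaining stops are M9 9, C3 17, G7 20, G9 24, U5 25, Y1 28; go to M9.
At M9 the remaining stops are G7 11, G9 15, U5 16, Y1 19, C3 26; go to G7.
At G7 the remaining stops are Y1 8, U5 9, G9 10, C3 29; go to Y1.
At Y1 the remaining stops are G9 4, U5 11, C3 21; go to G9.
At G9 the remaining stops are U5 7, C3 25; go to U5.
At U5 the remaining stops are C3 32; go to C3.
Return C3→HQ: 17.
Total = 9 + 11 + 8 + 4 + 7 + 32 + 17 = 88.

Total distance 88 miles via the nearest-neighbour route HQ → M9 → G7 → Y1 → G9 → U5 → C3 → HQ.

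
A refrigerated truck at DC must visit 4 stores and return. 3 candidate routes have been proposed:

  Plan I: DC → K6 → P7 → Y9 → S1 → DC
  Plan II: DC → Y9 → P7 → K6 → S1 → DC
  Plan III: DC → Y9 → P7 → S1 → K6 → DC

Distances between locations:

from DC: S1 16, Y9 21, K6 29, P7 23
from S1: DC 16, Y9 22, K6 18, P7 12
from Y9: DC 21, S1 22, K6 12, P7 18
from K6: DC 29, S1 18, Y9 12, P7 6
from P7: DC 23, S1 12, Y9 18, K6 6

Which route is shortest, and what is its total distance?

Plan I: 29 + 6 + 18 + 22 + 16 = 91
Plan II: 21 + 18 + 6 + 18 + 16 = 79
Plan III: 21 + 18 + 12 + 18 + 29 = 98

79 — Plan II is the shortest.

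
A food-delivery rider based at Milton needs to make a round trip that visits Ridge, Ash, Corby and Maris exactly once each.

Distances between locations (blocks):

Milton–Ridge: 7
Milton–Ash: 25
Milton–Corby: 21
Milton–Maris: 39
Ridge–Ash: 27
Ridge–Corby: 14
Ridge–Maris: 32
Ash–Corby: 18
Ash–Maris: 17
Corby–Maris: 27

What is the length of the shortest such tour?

Shortest round trip = 90 blocks.

Milton-Ridge-Ash-Corby-Maris-Milton: 7+27+18+27+39 = 118
Milton-Ridge-Ash-Maris-Corby-Milton: 7+27+17+27+21 = 99
Milton-Ridge-Corby-Ash-Maris-Milton: 7+14+18+17+39 = 95
Milton-Ridge-Corby-Maris-Ash-Milton: 7+14+27+17+25 = 90
Milton-Ridge-Maris-Ash-Corby-Milton: 7+32+17+18+21 = 95
Milton-Ridge-Maris-Corby-Ash-Milton: 7+32+27+18+25 = 109
Milton-Ash-Ridge-Corby-Maris-Milton: 25+27+14+27+39 = 132
Milton-Ash-Ridge-Maris-Corby-Milton: 25+27+32+27+21 = 132
Milton-Ash-Corby-Ridge-Maris-Milton: 25+18+14+32+39 = 128
Milton-Ash-Maris-Ridge-Corby-Milton: 25+17+32+14+21 = 109
Milton-Corby-Ridge-Ash-Maris-Milton: 21+14+27+17+39 = 118
Milton-Corby-Ash-Ridge-Maris-Milton: 21+18+27+32+39 = 137
The minimum is 90.
One optimal route: Milton → Ridge → Corby → Maris → Ash → Milton (or its reverse).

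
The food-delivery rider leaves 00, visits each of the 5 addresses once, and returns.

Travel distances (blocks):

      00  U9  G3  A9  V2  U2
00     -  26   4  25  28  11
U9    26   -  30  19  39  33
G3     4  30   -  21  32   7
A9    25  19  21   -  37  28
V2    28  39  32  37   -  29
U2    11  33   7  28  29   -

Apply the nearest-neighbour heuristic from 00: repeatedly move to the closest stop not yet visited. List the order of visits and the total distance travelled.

From 00: distances to unvisited — G3=4, U2=11, A9=25, U9=26, V2=28. Nearest is G3 (4).
From G3: distances to unvisited — U2=7, A9=21, U9=30, V2=32. Nearest is U2 (7).
From U2: distances to unvisited — A9=28, V2=29, U9=33. Nearest is A9 (28).
From A9: distances to unvisited — U9=19, V2=37. Nearest is U9 (19).
From U9: distances to unvisited — V2=39. Nearest is V2 (39).
Return V2→00: 28.
Total = 4 + 7 + 28 + 19 + 39 + 28 = 125.

Total distance 125 blocks via the nearest-neighbour route 00 → G3 → U2 → A9 → U9 → V2 → 00.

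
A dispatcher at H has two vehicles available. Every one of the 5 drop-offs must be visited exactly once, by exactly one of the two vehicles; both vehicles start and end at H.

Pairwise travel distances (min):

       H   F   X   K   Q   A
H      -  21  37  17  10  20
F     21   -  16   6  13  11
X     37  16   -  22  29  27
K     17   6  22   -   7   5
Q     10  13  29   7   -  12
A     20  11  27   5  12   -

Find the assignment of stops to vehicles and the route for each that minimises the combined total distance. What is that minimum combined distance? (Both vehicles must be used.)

Minimum combined distance: 104 min.

There are 2^4 − 1 = 15 ways to divide the 5 stops into two non-empty groups. For each, the best each vehicle can do is its own shortest tour through its group:
  {F} + {X, K, Q, A}: 42 + 86 = 128
  {X} + {F, K, Q, A}: 74 + 54 = 128
  {F, X} + {K, Q, A}: 74 + 42 = 116
  {K} + {F, X, Q, A}: 34 + 86 = 120
  {F, K} + {X, Q, A}: 44 + 86 = 130
  {X, K} + {F, Q, A}: 76 + 54 = 130
  … (15 splits in total)
  {Q} + {F, X, K, A}: 20 + 84 = 104  ← best
Best: vehicle 1 H → Q → H = 20; vehicle 2 H → F → X → K → A → H = 84; combined 104.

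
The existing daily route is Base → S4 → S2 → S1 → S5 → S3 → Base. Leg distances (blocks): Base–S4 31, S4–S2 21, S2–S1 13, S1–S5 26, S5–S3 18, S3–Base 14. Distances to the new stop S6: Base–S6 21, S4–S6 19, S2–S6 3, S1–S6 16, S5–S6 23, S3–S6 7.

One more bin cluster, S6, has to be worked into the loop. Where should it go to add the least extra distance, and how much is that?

Insertion cost between consecutive stops i–j is d(i,S6) + d(S6,j) − d(i,j):
  between Base and S4: 21 + 19 − 31 = 9
  between S4 and S2: 19 + 3 − 21 = 1
  between S2 and S1: 3 + 16 − 13 = 6
  between S1 and S5: 16 + 23 − 26 = 13
  between S5 and S3: 23 + 7 − 18 = 12
  between S3 and Base: 7 + 21 − 14 = 14
Cheapest insertion is between S4 and S2, adding 1.
New total = 123 + 1 = 124.

Adding 1 blocks by placing S6 on the S4–S2 leg.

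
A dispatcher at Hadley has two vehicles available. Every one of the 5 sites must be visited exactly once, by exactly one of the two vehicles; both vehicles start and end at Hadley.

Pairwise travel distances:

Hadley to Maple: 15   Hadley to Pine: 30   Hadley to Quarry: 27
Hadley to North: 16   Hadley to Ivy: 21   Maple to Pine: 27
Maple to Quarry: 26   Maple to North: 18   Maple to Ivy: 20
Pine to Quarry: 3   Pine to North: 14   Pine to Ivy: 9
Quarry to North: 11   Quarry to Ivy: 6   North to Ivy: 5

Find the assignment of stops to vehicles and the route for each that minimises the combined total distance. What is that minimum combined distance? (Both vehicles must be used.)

Minimum combined distance: 90.

Try each way of splitting the stops between the two vehicles (each non-empty) and, for each split, find the best tour for each vehicle:
  {Maple} + {Pine, Quarry, North, Ivy}: 30 + 60 = 90
  {Pine} + {Maple, Quarry, North, Ivy}: 60 + 68 = 128
  {Maple, Pine} + {Quarry, North, Ivy}: 72 + 54 = 126
  {Quarry} + {Maple, Pine, North, Ivy}: 54 + 72 = 126
  {Maple, Quarry} + {Pine, North, Ivy}: 68 + 60 = 128
  {Pine, Quarry} + {Maple, North, Ivy}: 60 + 56 = 116
  … (15 splits in total)
Best: vehicle 1 Hadley → Maple → Hadley = 30; vehicle 2 Hadley → Pine → Quarry → Ivy → North → Hadley = 60; combined 90.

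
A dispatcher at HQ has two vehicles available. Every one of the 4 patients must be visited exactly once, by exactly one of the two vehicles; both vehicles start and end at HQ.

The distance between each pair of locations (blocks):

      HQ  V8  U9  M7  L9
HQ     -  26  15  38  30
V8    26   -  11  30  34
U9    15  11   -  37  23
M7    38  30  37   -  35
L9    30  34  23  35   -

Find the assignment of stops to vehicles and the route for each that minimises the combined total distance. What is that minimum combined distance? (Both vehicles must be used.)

151 blocks — the smallest possible combined total.

Try each way of splitting the stops between the two vehicles (each non-empty) and, for each split, find the best tour for each vehicle:
  {V8} + {U9, M7, L9}: 52 + 111 = 163
  {U9} + {V8, M7, L9}: 30 + 121 = 151
  {V8, U9} + {M7, L9}: 52 + 103 = 155
  {M7} + {V8, U9, L9}: 76 + 90 = 166
  {V8, M7} + {U9, L9}: 94 + 68 = 162
  {U9, M7} + {V8, L9}: 90 + 90 = 180
  … (7 splits in total)
Best: vehicle 1 HQ → U9 → HQ = 30; vehicle 2 HQ → V8 → M7 → L9 → HQ = 121; combined 151.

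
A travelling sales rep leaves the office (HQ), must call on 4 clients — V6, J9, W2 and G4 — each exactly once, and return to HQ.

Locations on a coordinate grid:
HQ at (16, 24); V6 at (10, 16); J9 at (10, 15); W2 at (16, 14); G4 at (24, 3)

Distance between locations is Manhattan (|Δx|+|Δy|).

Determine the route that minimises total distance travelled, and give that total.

There are 12 distinct closed tours to check (reversals are equivalent).
HQ→V6→J9→W2→G4→HQ: 14+1+7+19+29 = 70
HQ→V6→J9→G4→W2→HQ: 14+1+26+19+10 = 70
HQ→V6→W2→J9→G4→HQ: 14+8+7+26+29 = 84
HQ→V6→W2→G4→J9→HQ: 14+8+19+26+15 = 82
HQ→V6→G4→J9→W2→HQ: 14+27+26+7+10 = 84
HQ→V6→G4→W2→J9→HQ: 14+27+19+7+15 = 82
HQ→J9→V6→W2→G4→HQ: 15+1+8+19+29 = 72
HQ→J9→V6→G4→W2→HQ: 15+1+27+19+10 = 72
HQ→J9→W2→V6→G4→HQ: 15+7+8+27+29 = 86
HQ→J9→G4→V6→W2→HQ: 15+26+27+8+10 = 86
HQ→W2→V6→J9→G4→HQ: 10+8+1+26+29 = 74
HQ→W2→J9→V6→G4→HQ: 10+7+1+27+29 = 74
The minimum is 70.
One optimal route: HQ → V6 → J9 → W2 → G4 → HQ (or its reverse).

Minimum total distance: 70.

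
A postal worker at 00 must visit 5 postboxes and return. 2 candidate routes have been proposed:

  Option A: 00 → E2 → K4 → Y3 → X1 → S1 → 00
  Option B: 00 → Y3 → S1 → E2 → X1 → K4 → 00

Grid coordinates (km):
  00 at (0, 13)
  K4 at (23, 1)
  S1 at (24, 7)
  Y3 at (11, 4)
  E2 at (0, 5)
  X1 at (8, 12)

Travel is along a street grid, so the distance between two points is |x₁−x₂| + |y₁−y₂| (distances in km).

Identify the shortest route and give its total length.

Option A: 8 + 27 + 15 + 11 + 21 + 30 = 112
Option B: 20 + 16 + 26 + 15 + 26 + 35 = 138

Shortest is Option A, total 112 km.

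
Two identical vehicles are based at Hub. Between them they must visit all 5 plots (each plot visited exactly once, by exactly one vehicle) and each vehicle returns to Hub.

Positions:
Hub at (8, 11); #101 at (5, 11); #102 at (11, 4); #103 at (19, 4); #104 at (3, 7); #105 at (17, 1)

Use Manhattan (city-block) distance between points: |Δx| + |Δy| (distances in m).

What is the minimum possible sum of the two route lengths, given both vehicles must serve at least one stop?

Try each way of splitting the stops between the two vehicles (each non-empty) and, for each split, find the best tour for each vehicle:
  {#101} + {#102, #103, #104, #105}: 6 + 52 = 58
  {#102} + {#101, #103, #104, #105}: 20 + 52 = 72
  {#101, #102} + {#103, #104, #105}: 26 + 52 = 78
  {#103} + {#101, #102, #104, #105}: 36 + 48 = 84
  {#101, #103} + {#102, #104, #105}: 42 + 48 = 90
  {#102, #103} + {#101, #104, #105}: 36 + 48 = 84
  … (15 splits in total)
Best: vehicle 1 Hub → #101 → Hub = 6; vehicle 2 Hub → #102 → #103 → #105 → #104 → Hub = 52; combined 58.

58 m — the smallest possible combined total.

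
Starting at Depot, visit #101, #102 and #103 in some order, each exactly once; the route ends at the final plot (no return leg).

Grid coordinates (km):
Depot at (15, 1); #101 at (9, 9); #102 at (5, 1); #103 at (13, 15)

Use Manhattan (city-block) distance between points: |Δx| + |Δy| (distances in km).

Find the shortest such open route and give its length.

There are 3! = 6 possible orderings.
Depot → #101 → #102 → #103: 14+12+22 = 48
Depot → #101 → #103 → #102: 14+10+22 = 46
Depot → #102 → #101 → #103: 10+12+10 = 32
Depot → #102 → #103 → #101: 10+22+10 = 42
Depot → #103 → #101 → #102: 16+10+12 = 38
Depot → #103 → #102 → #101: 16+22+12 = 50
The minimum is 32.
One shortest path: Depot → #102 → #101 → #103.

Shortest open route: 32 km.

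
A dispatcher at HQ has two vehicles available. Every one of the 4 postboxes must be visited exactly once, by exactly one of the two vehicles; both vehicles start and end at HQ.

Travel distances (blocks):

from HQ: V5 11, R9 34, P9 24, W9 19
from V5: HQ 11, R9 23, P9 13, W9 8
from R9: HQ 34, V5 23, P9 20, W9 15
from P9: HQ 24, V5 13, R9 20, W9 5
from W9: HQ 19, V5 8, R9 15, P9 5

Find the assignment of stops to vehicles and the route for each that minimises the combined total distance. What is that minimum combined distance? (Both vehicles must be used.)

100 blocks — the smallest possible combined total.

Check every non-empty split of the stops between the two vehicles; for each half take its own optimal tour:
  {V5} + {R9, P9, W9}: 22 + 78 = 100
  {R9} + {V5, P9, W9}: 68 + 48 = 116
  {V5, R9} + {P9, W9}: 68 + 48 = 116
  {P9} + {V5, R9, W9}: 48 + 68 = 116
  {V5, P9} + {R9, W9}: 48 + 68 = 116
  {R9, P9} + {V5, W9}: 78 + 38 = 116
  … (7 splits in total)
Best: vehicle 1 HQ → V5 → HQ = 22; vehicle 2 HQ → R9 → P9 → W9 → HQ = 78; combined 100.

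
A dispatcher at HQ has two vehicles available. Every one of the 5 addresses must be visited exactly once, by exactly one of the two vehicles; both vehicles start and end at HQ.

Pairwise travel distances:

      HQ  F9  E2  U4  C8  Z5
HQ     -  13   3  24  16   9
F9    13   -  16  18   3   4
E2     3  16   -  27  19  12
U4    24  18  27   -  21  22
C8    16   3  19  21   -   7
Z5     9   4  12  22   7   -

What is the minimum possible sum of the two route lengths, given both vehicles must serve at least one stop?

67 — the smallest possible combined total.

Try each way of splitting the stops between the two vehicles (each non-empty) and, for each split, find the best tour for each vehicle:
  {F9} + {E2, U4, C8, Z5}: 26 + 67 = 93
  {E2} + {F9, U4, C8, Z5}: 6 + 61 = 67
  {F9, E2} + {U4, C8, Z5}: 32 + 61 = 93
  {U4} + {F9, E2, C8, Z5}: 48 + 38 = 86
  {F9, U4} + {E2, C8, Z5}: 55 + 38 = 93
  {E2, U4} + {F9, C8, Z5}: 54 + 32 = 86
  … (15 splits in total)
Best: vehicle 1 HQ → E2 → HQ = 6; vehicle 2 HQ → U4 → F9 → C8 → Z5 → HQ = 61; combined 67.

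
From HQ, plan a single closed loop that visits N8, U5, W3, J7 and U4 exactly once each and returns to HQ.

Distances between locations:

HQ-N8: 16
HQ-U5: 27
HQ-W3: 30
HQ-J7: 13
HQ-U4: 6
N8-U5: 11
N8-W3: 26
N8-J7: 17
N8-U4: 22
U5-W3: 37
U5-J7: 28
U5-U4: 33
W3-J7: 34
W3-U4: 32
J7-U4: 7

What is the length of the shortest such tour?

HQ→N8→U5→W3→J7→U4→HQ: 16+11+37+34+7+6 = 111
HQ→N8→U5→W3→U4→J7→HQ: 16+11+37+32+7+13 = 116
HQ→N8→U5→J7→W3→U4→HQ: 16+11+28+34+32+6 = 127
HQ→N8→U5→J7→U4→W3→HQ: 16+11+28+7+32+30 = 124
HQ→N8→U5→U4→W3→J7→HQ: 16+11+33+32+34+13 = 139
HQ→N8→U5→U4→J7→W3→HQ: 16+11+33+7+34+30 = 131
HQ→N8→W3→U5→J7→U4→HQ: 16+26+37+28+7+6 = 120
HQ→N8→W3→U5→U4→J7→HQ: 16+26+37+33+7+13 = 132
HQ→N8→W3→J7→U5→U4→HQ: 16+26+34+28+33+6 = 143
HQ→N8→W3→J7→U4→U5→HQ: 16+26+34+7+33+27 = 143
HQ→N8→W3→U4→U5→J7→HQ: 16+26+32+33+28+13 = 148
HQ→N8→W3→U4→J7→U5→HQ: 16+26+32+7+28+27 = 136
HQ→N8→J7→U5→W3→U4→HQ: 16+17+28+37+32+6 = 136
HQ→N8→J7→U5→U4→W3→HQ: 16+17+28+33+32+30 = 156
… (46 more)
HQ→W3→N8→U5→J7→U4→HQ: 30+26+11+28+7+6 = 108  ← best
The minimum is 108.
One optimal route: HQ → W3 → N8 → U5 → J7 → U4 → HQ (or its reverse).

Minimum total distance: 108.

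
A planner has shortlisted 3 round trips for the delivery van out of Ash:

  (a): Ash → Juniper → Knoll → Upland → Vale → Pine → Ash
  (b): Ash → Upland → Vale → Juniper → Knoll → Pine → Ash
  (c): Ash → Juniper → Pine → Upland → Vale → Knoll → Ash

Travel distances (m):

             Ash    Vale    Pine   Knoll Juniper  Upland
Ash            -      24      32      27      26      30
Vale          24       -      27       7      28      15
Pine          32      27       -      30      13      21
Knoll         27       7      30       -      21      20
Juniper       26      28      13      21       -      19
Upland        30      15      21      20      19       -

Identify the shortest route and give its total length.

Shortest is (c), total 109 m.

(a): 26 + 21 + 20 + 15 + 27 + 32 = 141
(b): 30 + 15 + 28 + 21 + 30 + 32 = 156
(c): 26 + 13 + 21 + 15 + 7 + 27 = 109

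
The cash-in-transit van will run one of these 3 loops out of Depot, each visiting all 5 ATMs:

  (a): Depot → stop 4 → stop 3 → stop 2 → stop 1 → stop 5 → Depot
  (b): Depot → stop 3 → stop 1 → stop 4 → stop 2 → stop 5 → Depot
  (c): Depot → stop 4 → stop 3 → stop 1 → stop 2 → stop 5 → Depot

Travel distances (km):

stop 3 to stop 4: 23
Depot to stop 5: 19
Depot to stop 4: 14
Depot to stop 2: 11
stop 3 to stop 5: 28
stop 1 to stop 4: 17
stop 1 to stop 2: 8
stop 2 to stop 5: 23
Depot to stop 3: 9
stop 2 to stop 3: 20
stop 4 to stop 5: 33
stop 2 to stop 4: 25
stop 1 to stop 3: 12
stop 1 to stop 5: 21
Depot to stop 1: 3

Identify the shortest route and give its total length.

(a): 14 + 23 + 20 + 8 + 21 + 19 = 105
(b): 9 + 12 + 17 + 25 + 23 + 19 = 105
(c): 14 + 23 + 12 + 8 + 23 + 19 = 99

Shortest is (c), total 99 km.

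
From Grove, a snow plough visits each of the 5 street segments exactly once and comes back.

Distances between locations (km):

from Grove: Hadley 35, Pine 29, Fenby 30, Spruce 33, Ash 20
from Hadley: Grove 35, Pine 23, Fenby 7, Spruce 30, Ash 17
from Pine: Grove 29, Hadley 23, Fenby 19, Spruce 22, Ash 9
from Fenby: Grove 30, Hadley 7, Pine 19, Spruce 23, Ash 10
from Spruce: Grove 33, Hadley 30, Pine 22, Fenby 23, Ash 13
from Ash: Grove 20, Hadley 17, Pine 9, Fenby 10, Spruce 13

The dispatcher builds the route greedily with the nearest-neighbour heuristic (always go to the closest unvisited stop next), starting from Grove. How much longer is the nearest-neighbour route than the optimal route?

Excess over optimum: 3 km.

Grove: Ash=20, Pine=29, Fenby=30, Spruce=33, Hadley=35 ⇒ Ash
Ash: Pine=9, Fenby=10, Spruce=13, Hadley=17 ⇒ Pine
Pine: Fenby=19, Spruce=22, Hadley=23 ⇒ Fenby
Fenby: Hadley=7, Spruce=23 ⇒ Hadley
Hadley: Spruce=30 ⇒ Spruce
NN route Grove → Ash → Pine → Fenby → Hadley → Spruce → Grove costs 118.
Optimal: Grove → Pine → Hadley → Fenby → Spruce → Ash → Grove costs 115 (by enumerating all 60 distinct tours).
Excess = 118 − 115 = 3.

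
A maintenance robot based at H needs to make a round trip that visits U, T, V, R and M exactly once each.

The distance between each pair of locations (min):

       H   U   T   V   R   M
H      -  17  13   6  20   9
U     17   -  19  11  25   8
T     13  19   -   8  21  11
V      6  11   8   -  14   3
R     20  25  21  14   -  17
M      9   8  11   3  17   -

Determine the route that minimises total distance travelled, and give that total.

76 min — the shortest possible round trip.

With 5 stops there are 5!/2 = 60 distinct round trips (a route and its reverse cost the same).
H - U - T - V - R - M - H: 17+19+8+14+17+9 = 84
H - U - T - V - M - R - H: 17+19+8+3+17+20 = 84
H - U - T - R - V - M - H: 17+19+21+14+3+9 = 83
H - U - T - R - M - V - H: 17+19+21+17+3+6 = 83
H - U - T - M - V - R - H: 17+19+11+3+14+20 = 84
H - U - T - M - R - V - H: 17+19+11+17+14+6 = 84
H - U - V - T - R - M - H: 17+11+8+21+17+9 = 83
H - U - V - T - M - R - H: 17+11+8+11+17+20 = 84
H - U - V - R - T - M - H: 17+11+14+21+11+9 = 83
H - U - V - R - M - T - H: 17+11+14+17+11+13 = 83
H - U - V - M - T - R - H: 17+11+3+11+21+20 = 83
H - U - V - M - R - T - H: 17+11+3+17+21+13 = 82
H - U - R - T - V - M - H: 17+25+21+8+3+9 = 83
H - U - R - T - M - V - H: 17+25+21+11+3+6 = 83
… (46 more)
H - U - M - V - R - T - H: 17+8+3+14+21+13 = 76  ← best
The minimum is 76.
One optimal route: H → U → M → V → R → T → H (or its reverse).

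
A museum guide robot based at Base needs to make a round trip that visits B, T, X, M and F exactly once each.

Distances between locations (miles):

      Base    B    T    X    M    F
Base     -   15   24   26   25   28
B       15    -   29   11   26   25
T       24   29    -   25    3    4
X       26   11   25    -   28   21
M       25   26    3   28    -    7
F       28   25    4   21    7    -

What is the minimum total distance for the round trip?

79 miles — the shortest possible round trip.

With 5 stops there are 5!/2 = 60 distinct round trips (a route and its reverse cost the same).
Base-B-T-X-M-F-Base: 15+29+25+28+7+28 = 132
Base-B-T-X-F-M-Base: 15+29+25+21+7+25 = 122
Base-B-T-M-X-F-Base: 15+29+3+28+21+28 = 124
Base-B-T-M-F-X-Base: 15+29+3+7+21+26 = 101
Base-B-T-F-X-M-Base: 15+29+4+21+28+25 = 122
Base-B-T-F-M-X-Base: 15+29+4+7+28+26 = 109
Base-B-X-T-M-F-Base: 15+11+25+3+7+28 = 89
Base-B-X-T-F-M-Base: 15+11+25+4+7+25 = 87
Base-B-X-M-T-F-Base: 15+11+28+3+4+28 = 89
Base-B-X-M-F-T-Base: 15+11+28+7+4+24 = 89
Base-B-X-F-T-M-Base: 15+11+21+4+3+25 = 79
Base-B-X-F-M-T-Base: 15+11+21+7+3+24 = 81
Base-B-M-T-X-F-Base: 15+26+3+25+21+28 = 118
Base-B-M-T-F-X-Base: 15+26+3+4+21+26 = 95
… (46 more)
The minimum is 79.
One optimal route: Base → B → X → F → T → M → Base (or its reverse).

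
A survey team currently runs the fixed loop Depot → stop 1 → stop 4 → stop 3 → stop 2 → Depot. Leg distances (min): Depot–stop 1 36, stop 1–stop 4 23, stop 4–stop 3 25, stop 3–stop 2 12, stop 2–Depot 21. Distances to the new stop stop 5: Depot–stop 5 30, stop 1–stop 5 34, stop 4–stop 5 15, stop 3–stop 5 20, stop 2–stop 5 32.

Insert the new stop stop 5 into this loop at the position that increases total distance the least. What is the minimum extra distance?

Minimum extra distance: 10 min, inserting stop 5 between stop 4 and stop 3.

Insertion cost between consecutive stops i–j is d(i,stop 5) + d(stop 5,j) − d(i,j):
  between Depot and stop 1: 30 + 34 − 36 = 28
  between stop 1 and stop 4: 34 + 15 − 23 = 26
  between stop 4 and stop 3: 15 + 20 − 25 = 10
  between stop 3 and stop 2: 20 + 32 − 12 = 40
  between stop 2 and Depot: 32 + 30 − 21 = 41
Cheapest insertion is between stop 4 and stop 3, adding 10.
New total = 117 + 10 = 127.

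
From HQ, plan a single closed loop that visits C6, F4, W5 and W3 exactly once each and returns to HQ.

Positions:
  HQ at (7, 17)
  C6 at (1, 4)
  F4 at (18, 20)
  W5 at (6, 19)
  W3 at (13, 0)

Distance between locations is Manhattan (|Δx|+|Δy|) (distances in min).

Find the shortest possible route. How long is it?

HQ→C6→F4→W5→W3→HQ: 19+33+13+26+23 = 114
HQ→C6→F4→W3→W5→HQ: 19+33+25+26+3 = 106
HQ→C6→W5→F4→W3→HQ: 19+20+13+25+23 = 100
HQ→C6→W5→W3→F4→HQ: 19+20+26+25+14 = 104
HQ→C6→W3→F4→W5→HQ: 19+16+25+13+3 = 76
HQ→C6→W3→W5→F4→HQ: 19+16+26+13+14 = 88
HQ→F4→C6→W5→W3→HQ: 14+33+20+26+23 = 116
HQ→F4→C6→W3→W5→HQ: 14+33+16+26+3 = 92
HQ→F4→W5→C6→W3→HQ: 14+13+20+16+23 = 86
HQ→F4→W3→C6→W5→HQ: 14+25+16+20+3 = 78
HQ→W5→C6→F4→W3→HQ: 3+20+33+25+23 = 104
HQ→W5→F4→C6→W3→HQ: 3+13+33+16+23 = 88
The minimum is 76.
One optimal route: HQ → C6 → W3 → F4 → W5 → HQ (or its reverse).

Shortest round trip = 76 min.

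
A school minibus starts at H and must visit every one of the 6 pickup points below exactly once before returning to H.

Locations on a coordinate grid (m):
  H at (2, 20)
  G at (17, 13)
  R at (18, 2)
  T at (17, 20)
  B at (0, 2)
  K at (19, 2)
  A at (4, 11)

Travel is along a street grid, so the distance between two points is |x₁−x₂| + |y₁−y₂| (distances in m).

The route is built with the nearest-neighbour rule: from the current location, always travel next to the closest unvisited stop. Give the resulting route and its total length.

From H: distances to unvisited — A=11, T=15, B=20, G=22, R=34, K=35. Nearest is A (11).
From A: distances to unvisited — B=13, G=15, T=22, R=23, K=24. Nearest is B (13).
From B: distances to unvisited — R=18, K=19, G=28, T=35. Nearest is R (18).
From R: distances to unvisited — K=1, G=12, T=19. Nearest is K (1).
From K: distances to unvisited — G=13, T=20. Nearest is G (13).
From G: distances to unvisited — T=7. Nearest is T (7).
Return T→H: 15.
Total = 11 + 13 + 18 + 1 + 13 + 7 + 15 = 78.

78 m along H → A → B → R → K → G → T → H.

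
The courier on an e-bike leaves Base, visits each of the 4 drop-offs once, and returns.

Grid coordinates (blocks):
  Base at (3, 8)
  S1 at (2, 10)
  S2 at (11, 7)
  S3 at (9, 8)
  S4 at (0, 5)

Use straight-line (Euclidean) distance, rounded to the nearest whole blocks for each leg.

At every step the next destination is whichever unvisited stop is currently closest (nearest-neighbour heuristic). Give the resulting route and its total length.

Base → [S1:2 / S4:4 / S3:6 / S2:8] → S1 (2)
S1 → [S4:5 / S3:7 / S2:9] → S4 (5)
S4 → [S3:9 / S2:11] → S3 (9)
S3 → [S2:2] → S2 (2)
Return S2→Base: 8.
Total = 2 + 5 + 9 + 2 + 8 = 26.

Total distance 26 blocks via the nearest-neighbour route Base → S1 → S4 → S3 → S2 → Base.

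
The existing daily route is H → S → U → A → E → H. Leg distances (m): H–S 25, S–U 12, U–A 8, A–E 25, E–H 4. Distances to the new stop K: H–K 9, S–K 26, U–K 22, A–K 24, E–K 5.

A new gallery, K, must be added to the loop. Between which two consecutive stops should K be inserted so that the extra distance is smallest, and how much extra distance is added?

Minimum extra distance: 4 m, inserting K between A and E.

Insertion cost between consecutive stops i–j is d(i,K) + d(K,j) − d(i,j):
  between H and S: 9 + 26 − 25 = 10
  between S and U: 26 + 22 − 12 = 36
  between U and A: 22 + 24 − 8 = 38
  between A and E: 24 + 5 − 25 = 4
  between E and H: 5 + 9 − 4 = 10
Cheapest insertion is between A and E, adding 4.
New total = 74 + 4 = 78.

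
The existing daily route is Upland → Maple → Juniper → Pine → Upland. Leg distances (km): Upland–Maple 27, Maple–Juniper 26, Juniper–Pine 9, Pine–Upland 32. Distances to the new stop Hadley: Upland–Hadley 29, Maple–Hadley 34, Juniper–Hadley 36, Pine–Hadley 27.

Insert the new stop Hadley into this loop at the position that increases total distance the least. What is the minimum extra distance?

Insertion cost between consecutive stops i–j is d(i,Hadley) + d(Hadley,j) − d(i,j):
  between Upland and Maple: 29 + 34 − 27 = 36
  between Maple and Juniper: 34 + 36 − 26 = 44
  between Juniper and Pine: 36 + 27 − 9 = 54
  between Pine and Upland: 27 + 29 − 32 = 24
Cheapest insertion is between Pine and Upland, adding 24.
New total = 94 + 24 = 118.

Minimum extra distance: 24 km, inserting Hadley between Pine and Upland.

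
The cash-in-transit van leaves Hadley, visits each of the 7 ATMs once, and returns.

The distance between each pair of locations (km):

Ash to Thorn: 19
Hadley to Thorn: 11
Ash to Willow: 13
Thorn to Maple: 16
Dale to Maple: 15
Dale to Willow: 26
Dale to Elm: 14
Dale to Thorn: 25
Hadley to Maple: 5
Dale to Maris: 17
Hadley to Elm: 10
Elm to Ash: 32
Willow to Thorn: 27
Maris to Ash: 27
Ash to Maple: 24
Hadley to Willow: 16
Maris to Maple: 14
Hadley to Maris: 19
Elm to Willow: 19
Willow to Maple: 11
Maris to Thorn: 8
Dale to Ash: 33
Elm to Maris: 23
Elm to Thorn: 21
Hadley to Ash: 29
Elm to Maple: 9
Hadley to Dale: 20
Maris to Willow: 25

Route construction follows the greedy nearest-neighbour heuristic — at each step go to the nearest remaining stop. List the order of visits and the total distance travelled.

Hadley → [Maple:5 / Elm:10 / Thorn:11 / Willow:16 / Maris:19 / Dale:20 / Ash:29] → Maple (5)
Maple → [Elm:9 / Willow:11 / Maris:14 / Dale:15 / Thorn:16 / Ash:24] → Elm (9)
Elm → [Dale:14 / Willow:19 / Thorn:21 / Maris:23 / Ash:32] → Dale (14)
Dale → [Maris:17 / Thorn:25 / Willow:26 / Ash:33] → Maris (17)
Maris → [Thorn:8 / Willow:25 / Ash:27] → Thorn (8)
Thorn → [Ash:19 / Willow:27] → Ash (19)
Ash → [Willow:13] → Willow (13)
Return Willow→Hadley: 16.
Total = 5 + 9 + 14 + 17 + 8 + 19 + 13 + 16 = 101.

101 km along Hadley → Maple → Elm → Dale → Maris → Thorn → Ash → Willow → Hadley.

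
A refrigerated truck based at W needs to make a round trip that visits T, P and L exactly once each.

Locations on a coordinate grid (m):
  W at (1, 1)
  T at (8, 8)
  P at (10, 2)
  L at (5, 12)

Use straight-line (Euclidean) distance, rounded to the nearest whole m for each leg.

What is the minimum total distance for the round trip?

Minimum total distance: 32 m.

There are 3 distinct closed tours to check (reversals are equivalent).
W → T → P → L → W: 10+6+11+12 = 39
W → T → L → P → W: 10+5+11+9 = 35
W → P → T → L → W: 9+6+5+12 = 32
The minimum is 32.
One optimal route: W → P → T → L → W (or its reverse).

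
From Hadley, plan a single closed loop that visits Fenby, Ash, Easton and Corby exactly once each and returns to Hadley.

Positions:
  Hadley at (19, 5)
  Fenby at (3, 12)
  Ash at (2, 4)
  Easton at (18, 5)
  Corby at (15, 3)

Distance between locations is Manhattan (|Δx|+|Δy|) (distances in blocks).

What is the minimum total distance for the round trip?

Hadley→Fenby→Ash→Easton→Corby→Hadley: 23+9+17+5+6 = 60
Hadley→Fenby→Ash→Corby→Easton→Hadley: 23+9+14+5+1 = 52
Hadley→Fenby→Easton→Ash→Corby→Hadley: 23+22+17+14+6 = 82
Hadley→Fenby→Easton→Corby→Ash→Hadley: 23+22+5+14+18 = 82
Hadley→Fenby→Corby→Ash→Easton→Hadley: 23+21+14+17+1 = 76
Hadley→Fenby→Corby→Easton→Ash→Hadley: 23+21+5+17+18 = 84
Hadley→Ash→Fenby→Easton→Corby→Hadley: 18+9+22+5+6 = 60
Hadley→Ash→Fenby→Corby→Easton→Hadley: 18+9+21+5+1 = 54
Hadley→Ash→Easton→Fenby→Corby→Hadley: 18+17+22+21+6 = 84
Hadley→Ash→Corby→Fenby→Easton→Hadley: 18+14+21+22+1 = 76
Hadley→Easton→Fenby→Ash→Corby→Hadley: 1+22+9+14+6 = 52
Hadley→Easton→Ash→Fenby→Corby→Hadley: 1+17+9+21+6 = 54
The minimum is 52.
One optimal route: Hadley → Fenby → Ash → Corby → Easton → Hadley (or its reverse).

Minimum total distance: 52 blocks.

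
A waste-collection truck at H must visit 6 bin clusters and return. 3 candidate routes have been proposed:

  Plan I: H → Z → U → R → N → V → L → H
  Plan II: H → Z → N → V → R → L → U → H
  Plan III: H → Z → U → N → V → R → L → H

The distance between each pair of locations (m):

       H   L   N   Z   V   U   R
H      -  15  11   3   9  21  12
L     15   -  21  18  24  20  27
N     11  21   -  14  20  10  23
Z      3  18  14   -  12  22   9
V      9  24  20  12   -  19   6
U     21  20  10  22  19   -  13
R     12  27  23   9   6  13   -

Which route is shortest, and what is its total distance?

Plan I: 3 + 22 + 13 + 23 + 20 + 24 + 15 = 120
Plan II: 3 + 14 + 20 + 6 + 27 + 20 + 21 = 111
Plan III: 3 + 22 + 10 + 20 + 6 + 27 + 15 = 103

103 m — Plan III is the shortest.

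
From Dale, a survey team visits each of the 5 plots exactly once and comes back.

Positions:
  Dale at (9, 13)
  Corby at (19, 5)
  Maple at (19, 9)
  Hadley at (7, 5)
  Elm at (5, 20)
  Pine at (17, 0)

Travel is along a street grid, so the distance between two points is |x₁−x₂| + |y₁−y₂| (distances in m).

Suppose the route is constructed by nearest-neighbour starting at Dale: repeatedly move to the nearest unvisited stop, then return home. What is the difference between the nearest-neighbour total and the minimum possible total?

From Dale: Hadley=10, Elm=11, Maple=14, Corby=18, Pine=21 → choose Hadley (10).
From Hadley: Corby=12, Pine=15, Maple=16, Elm=17 → choose Corby (12).
From Corby: Maple=4, Pine=7, Elm=29 → choose Maple (4).
From Maple: Pine=11, Elm=25 → choose Pine (11).
From Pine: Elm=32 → choose Elm (32).
NN route Dale → Hadley → Corby → Maple → Pine → Elm → Dale costs 80.
Optimal: Dale → Maple → Corby → Pine → Hadley → Elm → Dale costs 68 (by enumerating all 60 distinct tours).
Excess = 80 − 68 = 12.

Excess over optimum: 12 m.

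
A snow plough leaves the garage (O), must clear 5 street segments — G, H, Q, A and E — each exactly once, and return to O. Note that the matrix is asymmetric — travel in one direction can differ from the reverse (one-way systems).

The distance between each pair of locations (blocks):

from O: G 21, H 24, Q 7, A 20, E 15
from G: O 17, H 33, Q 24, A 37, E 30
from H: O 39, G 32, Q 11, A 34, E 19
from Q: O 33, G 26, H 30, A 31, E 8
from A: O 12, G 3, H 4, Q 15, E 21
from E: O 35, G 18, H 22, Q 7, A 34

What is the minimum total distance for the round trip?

78 blocks — the shortest possible round trip.

O-G-H-Q-A-E-O: 21+33+11+31+21+35 = 152
O-G-H-Q-E-A-O: 21+33+11+8+34+12 = 119
O-G-H-A-Q-E-O: 21+33+34+15+8+35 = 146
O-G-H-A-E-Q-O: 21+33+34+21+7+33 = 149
O-G-H-E-Q-A-O: 21+33+19+7+31+12 = 123
O-G-H-E-A-Q-O: 21+33+19+34+15+33 = 155
O-G-Q-H-A-E-O: 21+24+30+34+21+35 = 165
O-G-Q-H-E-A-O: 21+24+30+19+34+12 = 140
O-G-Q-A-H-E-O: 21+24+31+4+19+35 = 134
O-G-Q-A-E-H-O: 21+24+31+21+22+39 = 158
O-G-Q-E-H-A-O: 21+24+8+22+34+12 = 121
O-G-Q-E-A-H-O: 21+24+8+34+4+39 = 130
O-G-A-H-Q-E-O: 21+37+4+11+8+35 = 116
O-G-A-H-E-Q-O: 21+37+4+19+7+33 = 121
… (106 more)
O-A-H-Q-E-G-O: 20+4+11+8+18+17 = 78  ← best
The minimum is 78.
One optimal route: O → A → H → Q → E → G → O.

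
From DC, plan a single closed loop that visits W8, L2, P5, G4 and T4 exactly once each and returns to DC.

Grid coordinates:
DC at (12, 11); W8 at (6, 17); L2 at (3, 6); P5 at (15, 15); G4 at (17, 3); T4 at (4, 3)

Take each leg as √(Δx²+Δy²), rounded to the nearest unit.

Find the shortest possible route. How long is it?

There are 60 distinct closed tours to check (reversals are equivalent).
DC→W8→L2→P5→G4→T4→DC: 8+11+15+12+13+11 = 70
DC→W8→L2→P5→T4→G4→DC: 8+11+15+16+13+9 = 72
DC→W8→L2→G4→P5→T4→DC: 8+11+14+12+16+11 = 72
DC→W8→L2→G4→T4→P5→DC: 8+11+14+13+16+5 = 67
DC→W8→L2→T4→P5→G4→DC: 8+11+3+16+12+9 = 59
DC→W8→L2→T4→G4→P5→DC: 8+11+3+13+12+5 = 52
DC→W8→P5→L2→G4→T4→DC: 8+9+15+14+13+11 = 70
DC→W8→P5→L2→T4→G4→DC: 8+9+15+3+13+9 = 57
DC→W8→P5→G4→L2→T4→DC: 8+9+12+14+3+11 = 57
DC→W8→P5→G4→T4→L2→DC: 8+9+12+13+3+10 = 55
DC→W8→P5→T4→L2→G4→DC: 8+9+16+3+14+9 = 59
DC→W8→P5→T4→G4→L2→DC: 8+9+16+13+14+10 = 70
DC→W8→G4→L2→P5→T4→DC: 8+18+14+15+16+11 = 82
DC→W8→G4→L2→T4→P5→DC: 8+18+14+3+16+5 = 64
… (46 more)
DC→P5→W8→L2→T4→G4→DC: 5+9+11+3+13+9 = 50  ← best
The minimum is 50.
One optimal route: DC → P5 → W8 → L2 → T4 → G4 → DC (or its reverse).

Minimum total distance: 50.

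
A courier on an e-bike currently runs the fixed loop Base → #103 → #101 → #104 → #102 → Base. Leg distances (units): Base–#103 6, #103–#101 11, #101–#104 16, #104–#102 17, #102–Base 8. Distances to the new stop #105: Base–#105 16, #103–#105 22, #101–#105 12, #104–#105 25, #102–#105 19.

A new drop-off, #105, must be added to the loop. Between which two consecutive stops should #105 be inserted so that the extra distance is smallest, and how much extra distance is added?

+21 — insert #105 between #101 and #104.

Insertion cost between consecutive stops i–j is d(i,#105) + d(#105,j) − d(i,j):
  between Base and #103: 16 + 22 − 6 = 32
  between #103 and #101: 22 + 12 − 11 = 23
  between #101 and #104: 12 + 25 − 16 = 21
  between #104 and #102: 25 + 19 − 17 = 27
  between #102 and Base: 19 + 16 − 8 = 27
Cheapest insertion is between #101 and #104, adding 21.
New total = 58 + 21 = 79.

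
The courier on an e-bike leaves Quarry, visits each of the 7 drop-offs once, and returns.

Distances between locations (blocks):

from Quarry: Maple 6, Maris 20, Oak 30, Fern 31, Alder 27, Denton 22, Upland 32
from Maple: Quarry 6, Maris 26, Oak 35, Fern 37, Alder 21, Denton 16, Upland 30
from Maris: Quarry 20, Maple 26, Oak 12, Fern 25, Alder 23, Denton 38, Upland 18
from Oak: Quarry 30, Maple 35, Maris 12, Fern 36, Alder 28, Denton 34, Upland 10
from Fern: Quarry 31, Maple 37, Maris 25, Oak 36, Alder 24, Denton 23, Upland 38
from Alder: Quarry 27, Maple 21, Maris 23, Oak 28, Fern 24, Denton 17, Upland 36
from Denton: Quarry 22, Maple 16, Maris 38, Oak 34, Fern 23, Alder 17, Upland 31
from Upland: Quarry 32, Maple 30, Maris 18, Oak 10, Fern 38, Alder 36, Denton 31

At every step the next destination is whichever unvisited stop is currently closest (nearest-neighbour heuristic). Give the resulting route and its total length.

Nearest-neighbour total = 153 blocks; route Quarry → Maple → Denton → Alder → Maris → Oak → Upland → Fern → Quarry.

From Quarry: distances to unvisited — Maple=6, Maris=20, Denton=22, Alder=27, Oak=30, Fern=31, Upland=32. Nearest is Maple (6).
From Maple: distances to unvisited — Denton=16, Alder=21, Maris=26, Upland=30, Oak=35, Fern=37. Nearest is Denton (16).
From Denton: distances to unvisited — Alder=17, Fern=23, Upland=31, Oak=34, Maris=38. Nearest is Alder (17).
From Alder: distances to unvisited — Maris=23, Fern=24, Oak=28, Upland=36. Nearest is Maris (23).
From Maris: distances to unvisited — Oak=12, Upland=18, Fern=25. Nearest is Oak (12).
From Oak: distances to unvisited — Upland=10, Fern=36. Nearest is Upland (10).
From Upland: distances to unvisited — Fern=38. Nearest is Fern (38).
Return Fern→Quarry: 31.
Total = 6 + 16 + 17 + 23 + 12 + 10 + 38 + 31 = 153.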